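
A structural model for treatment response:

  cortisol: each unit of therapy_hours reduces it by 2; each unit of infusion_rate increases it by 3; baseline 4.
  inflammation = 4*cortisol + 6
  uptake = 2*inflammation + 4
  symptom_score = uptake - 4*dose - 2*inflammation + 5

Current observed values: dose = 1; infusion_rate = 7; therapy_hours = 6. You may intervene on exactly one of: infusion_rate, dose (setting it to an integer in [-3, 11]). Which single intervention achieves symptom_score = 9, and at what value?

Intervening on infusion_rate: the paths from infusion_rate to symptom_score cancel (net effect zero), leaving symptom_score = 5; 9 is unreachable this way.
Intervening on dose: with other inputs at their observed values, symptom_score = -4*dose + 9. Solving for 9 gives dose = 0, within [-3, 11].

set dose = 0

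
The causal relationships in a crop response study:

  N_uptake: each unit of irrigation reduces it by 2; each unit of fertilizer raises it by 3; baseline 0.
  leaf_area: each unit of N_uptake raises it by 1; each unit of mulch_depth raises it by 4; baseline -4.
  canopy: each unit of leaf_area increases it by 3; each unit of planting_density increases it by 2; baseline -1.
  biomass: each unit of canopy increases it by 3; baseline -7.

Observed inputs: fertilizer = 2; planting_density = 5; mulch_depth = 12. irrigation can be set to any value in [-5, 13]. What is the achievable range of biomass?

236 to 560

Substituting into the N_uptake equation gives N_uptake = -2*irrigation + 6.
This gives leaf_area = -2*irrigation + 50.
Substituting into the canopy equation gives canopy = -6*irrigation + 159.
Substituting into the biomass equation gives biomass = -18*irrigation + 470.
Linear in irrigation, so extremes are at the endpoints: irrigation = -5 gives biomass = 560; irrigation = 13 gives biomass = 236.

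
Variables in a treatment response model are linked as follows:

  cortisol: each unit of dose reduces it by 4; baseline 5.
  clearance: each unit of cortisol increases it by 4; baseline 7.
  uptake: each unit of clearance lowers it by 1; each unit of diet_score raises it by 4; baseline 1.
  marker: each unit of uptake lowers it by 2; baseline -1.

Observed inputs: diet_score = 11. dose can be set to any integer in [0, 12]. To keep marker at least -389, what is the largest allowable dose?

dose = 11

Substituting into the clearance equation gives clearance = -16*dose + 27.
Substituting into the uptake equation gives uptake = 16*dose + 18.
Substituting into the marker equation gives marker = -32*dose - 37.
Require -32*dose - 37 ≥ -389, so dose ≤ 11.
The largest integer in [0, 12] satisfying this is 11.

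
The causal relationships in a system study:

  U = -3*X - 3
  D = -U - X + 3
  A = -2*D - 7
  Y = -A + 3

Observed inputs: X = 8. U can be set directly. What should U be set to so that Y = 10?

U = -5

Intervening on U fixes its value directly, overriding its dependence on X.
Substituting into the D equation gives D = -U - 5.
Substituting into the A equation gives A = 2*U + 3.
Substituting into the Y equation gives Y = -2*U.
Solve -2*U = 10: U = 10 / -2 = -5.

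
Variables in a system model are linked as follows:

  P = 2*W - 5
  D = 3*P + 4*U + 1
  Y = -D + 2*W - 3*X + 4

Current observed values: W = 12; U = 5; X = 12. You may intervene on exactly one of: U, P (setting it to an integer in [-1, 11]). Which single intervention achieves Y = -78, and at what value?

Intervening on U: with other inputs at their observed values, Y = -4*U - 66. Solving for -78 gives U = 3, within [-1, 11].
Intervening on P: Y = -3*P - 29. Reaching -78 requires P = 49/3, not an integer.

set U = 3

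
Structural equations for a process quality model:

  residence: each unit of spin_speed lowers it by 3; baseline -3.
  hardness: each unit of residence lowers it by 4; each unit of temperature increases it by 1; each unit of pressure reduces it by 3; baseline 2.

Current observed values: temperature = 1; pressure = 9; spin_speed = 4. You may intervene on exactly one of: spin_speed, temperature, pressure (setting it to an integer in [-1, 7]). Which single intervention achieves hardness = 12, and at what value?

set spin_speed = 2

Intervening on spin_speed: with other inputs at their observed values, hardness = 12*spin_speed - 12. Solving for 12 gives spin_speed = 2, within [-1, 7].
Intervening on temperature: hardness = temperature + 35. Reaching 12 requires temperature = -23, outside [-1, 7].
Intervening on pressure: hardness = -3*pressure + 63. Reaching 12 requires pressure = 17, outside [-1, 7].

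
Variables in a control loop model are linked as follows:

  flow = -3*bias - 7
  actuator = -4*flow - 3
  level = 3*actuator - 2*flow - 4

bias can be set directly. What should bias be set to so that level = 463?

bias = 9

Substituting into the actuator equation gives actuator = 12*bias + 25.
Substituting into the level equation gives level = 42*bias + 85.
Solve 42*bias + 85 = 463: bias = (463 - 85) / 42 = 9.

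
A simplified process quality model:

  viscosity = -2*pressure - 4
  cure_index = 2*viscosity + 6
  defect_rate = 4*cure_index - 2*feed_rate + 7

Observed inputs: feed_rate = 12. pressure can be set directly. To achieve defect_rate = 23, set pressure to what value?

pressure = -3

Substituting into the cure_index equation gives cure_index = -4*pressure - 2.
Substituting into the defect_rate equation gives defect_rate = -16*pressure - 25.
Solve -16*pressure - 25 = 23: pressure = (23 + 25) / -16 = -3.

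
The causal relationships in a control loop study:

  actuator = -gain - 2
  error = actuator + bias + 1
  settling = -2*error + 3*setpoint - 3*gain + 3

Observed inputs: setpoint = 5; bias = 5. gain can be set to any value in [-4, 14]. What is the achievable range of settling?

-4 to 14

Substituting into the error equation gives error = -gain + 4.
Substituting into the settling equation gives settling = -gain + 10.
Linear in gain, so extremes are at the endpoints: gain = -4 gives settling = 14; gain = 14 gives settling = -4.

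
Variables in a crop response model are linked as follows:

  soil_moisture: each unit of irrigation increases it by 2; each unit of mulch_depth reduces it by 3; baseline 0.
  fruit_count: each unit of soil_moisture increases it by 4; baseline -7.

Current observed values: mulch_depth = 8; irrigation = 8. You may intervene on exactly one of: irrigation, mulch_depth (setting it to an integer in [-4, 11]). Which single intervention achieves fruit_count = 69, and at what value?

set mulch_depth = -1

Intervening on irrigation: fruit_count = 8*irrigation - 103. Reaching 69 requires irrigation = 43/2, not an integer.
Intervening on mulch_depth: with other inputs at their observed values, fruit_count = -12*mulch_depth + 57. Solving for 69 gives mulch_depth = -1, within [-4, 11].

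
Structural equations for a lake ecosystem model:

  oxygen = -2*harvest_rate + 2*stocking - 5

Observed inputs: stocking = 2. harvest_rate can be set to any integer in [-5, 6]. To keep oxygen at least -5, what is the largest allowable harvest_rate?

harvest_rate = 2

Substituting into the oxygen equation gives oxygen = -2*harvest_rate - 1.
Require -2*harvest_rate - 1 ≥ -5, so harvest_rate ≤ 2.
The largest integer in [-5, 6] satisfying this is 2.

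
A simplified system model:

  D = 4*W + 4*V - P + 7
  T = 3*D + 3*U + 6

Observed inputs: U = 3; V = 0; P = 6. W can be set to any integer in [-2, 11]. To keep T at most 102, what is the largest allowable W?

Substituting into the D equation gives D = 4*W + 1.
T becomes 12*W + 18.
Require 12*W + 18 ≤ 102, so W ≤ 7.
The largest integer in [-2, 11] satisfying this is 7.

W = 7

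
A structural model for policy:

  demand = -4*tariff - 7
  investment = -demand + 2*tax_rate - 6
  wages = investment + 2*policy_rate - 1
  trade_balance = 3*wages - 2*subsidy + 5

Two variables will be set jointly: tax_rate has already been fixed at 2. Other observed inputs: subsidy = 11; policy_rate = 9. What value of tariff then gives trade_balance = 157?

With tax_rate held at 2:
Substituting into the investment equation gives investment = 4*tariff + 5.
So wages = 4*tariff + 22.
trade_balance becomes 12*tariff + 49.
Solve 12*tariff + 49 = 157: tariff = (157 - 49) / 12 = 9.

tariff = 9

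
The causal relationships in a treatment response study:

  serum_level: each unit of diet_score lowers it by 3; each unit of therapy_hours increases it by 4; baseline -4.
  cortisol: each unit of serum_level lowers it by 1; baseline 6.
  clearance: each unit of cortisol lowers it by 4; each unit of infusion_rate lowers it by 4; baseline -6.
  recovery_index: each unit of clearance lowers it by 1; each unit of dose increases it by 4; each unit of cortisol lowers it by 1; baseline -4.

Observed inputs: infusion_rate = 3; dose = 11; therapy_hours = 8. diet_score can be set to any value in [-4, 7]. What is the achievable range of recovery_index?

-44 to 55

Substituting into the serum_level equation gives serum_level = -3*diet_score + 28.
Substituting into the cortisol equation gives cortisol = 3*diet_score - 22.
So clearance = -12*diet_score + 70.
recovery_index becomes 9*diet_score - 8.
Linear in diet_score, so extremes are at the endpoints: diet_score = -4 gives recovery_index = -44; diet_score = 7 gives recovery_index = 55.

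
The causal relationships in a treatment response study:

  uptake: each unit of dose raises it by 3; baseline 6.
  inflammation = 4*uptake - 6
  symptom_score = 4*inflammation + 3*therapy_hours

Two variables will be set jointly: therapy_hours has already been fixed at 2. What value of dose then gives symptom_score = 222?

With therapy_hours held at 2:
Substituting into the inflammation equation gives inflammation = 12*dose + 18.
symptom_score becomes 48*dose + 78.
Solve 48*dose + 78 = 222: dose = (222 - 78) / 48 = 3.

dose = 3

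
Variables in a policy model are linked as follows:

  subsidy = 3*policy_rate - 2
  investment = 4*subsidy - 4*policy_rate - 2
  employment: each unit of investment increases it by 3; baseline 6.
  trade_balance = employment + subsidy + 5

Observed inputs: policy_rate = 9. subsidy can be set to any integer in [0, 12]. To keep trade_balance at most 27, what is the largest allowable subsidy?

Intervening on subsidy fixes its value directly, overriding its dependence on policy_rate.
Substituting into the investment equation gives investment = 4*subsidy - 38.
Substituting into the employment equation gives employment = 12*subsidy - 108.
Substituting into the trade_balance equation gives trade_balance = 13*subsidy - 103.
Require 13*subsidy - 103 ≤ 27, so subsidy ≤ 10.
The largest integer in [0, 12] satisfying this is 10.

subsidy = 10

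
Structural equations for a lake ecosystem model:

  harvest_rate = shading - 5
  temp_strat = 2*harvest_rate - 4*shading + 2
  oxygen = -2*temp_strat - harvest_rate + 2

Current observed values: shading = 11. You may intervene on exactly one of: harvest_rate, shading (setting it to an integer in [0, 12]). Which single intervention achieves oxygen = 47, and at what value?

Intervening on harvest_rate: oxygen = -5*harvest_rate + 86. Reaching 47 requires harvest_rate = 39/5, not an integer.
Intervening on shading: with other inputs at their observed values, oxygen = 3*shading + 23. Solving for 47 gives shading = 8, within [0, 12].

set shading = 8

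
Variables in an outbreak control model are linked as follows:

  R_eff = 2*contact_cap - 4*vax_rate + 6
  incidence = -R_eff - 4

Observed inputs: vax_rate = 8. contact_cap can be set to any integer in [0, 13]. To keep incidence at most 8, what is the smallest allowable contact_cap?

Substituting into the R_eff equation gives R_eff = 2*contact_cap - 26.
Substituting into the incidence equation gives incidence = -2*contact_cap + 22.
Require -2*contact_cap + 22 ≤ 8, so contact_cap ≥ 7.
The smallest integer in [0, 13] satisfying this is 7.

contact_cap = 7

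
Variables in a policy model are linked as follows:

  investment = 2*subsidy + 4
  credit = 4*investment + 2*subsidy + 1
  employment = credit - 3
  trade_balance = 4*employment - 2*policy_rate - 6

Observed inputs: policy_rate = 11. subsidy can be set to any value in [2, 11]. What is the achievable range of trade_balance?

Substituting into the credit equation gives credit = 10*subsidy + 17.
Substituting into the employment equation gives employment = 10*subsidy + 14.
Substituting into the trade_balance equation gives trade_balance = 40*subsidy + 28.
Linear in subsidy, so extremes are at the endpoints: subsidy = 2 gives trade_balance = 108; subsidy = 11 gives trade_balance = 468.

108 to 468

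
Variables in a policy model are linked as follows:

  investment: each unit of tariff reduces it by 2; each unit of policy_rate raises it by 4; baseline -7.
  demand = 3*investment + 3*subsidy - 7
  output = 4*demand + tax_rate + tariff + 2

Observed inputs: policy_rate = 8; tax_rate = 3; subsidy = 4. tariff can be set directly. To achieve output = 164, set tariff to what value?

Substituting into the investment equation gives investment = -2*tariff + 25.
Substituting into the demand equation gives demand = -6*tariff + 80.
This gives output = -23*tariff + 325.
Solve -23*tariff + 325 = 164: tariff = (164 - 325) / -23 = 7.

tariff = 7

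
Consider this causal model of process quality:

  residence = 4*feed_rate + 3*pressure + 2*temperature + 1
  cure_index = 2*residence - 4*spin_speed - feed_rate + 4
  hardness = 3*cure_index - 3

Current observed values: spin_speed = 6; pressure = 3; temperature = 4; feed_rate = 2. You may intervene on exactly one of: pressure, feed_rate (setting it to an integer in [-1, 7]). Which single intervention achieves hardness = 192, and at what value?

Intervening on pressure: hardness = 18*pressure + 33. Reaching 192 requires pressure = 53/6, not an integer.
Intervening on feed_rate: with other inputs at their observed values, hardness = 21*feed_rate + 45. Solving for 192 gives feed_rate = 7, within [-1, 7].

set feed_rate = 7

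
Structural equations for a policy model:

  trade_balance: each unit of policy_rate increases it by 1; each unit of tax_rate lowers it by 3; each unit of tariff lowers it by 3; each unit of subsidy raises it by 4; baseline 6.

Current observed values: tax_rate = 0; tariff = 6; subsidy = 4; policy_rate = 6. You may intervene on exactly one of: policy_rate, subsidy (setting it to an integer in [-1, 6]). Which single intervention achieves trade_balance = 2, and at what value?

set subsidy = 2

Intervening on policy_rate: trade_balance = policy_rate + 4. Reaching 2 requires policy_rate = -2, outside [-1, 6].
Intervening on subsidy: with other inputs at their observed values, trade_balance = 4*subsidy - 6. Solving for 2 gives subsidy = 2, within [-1, 6].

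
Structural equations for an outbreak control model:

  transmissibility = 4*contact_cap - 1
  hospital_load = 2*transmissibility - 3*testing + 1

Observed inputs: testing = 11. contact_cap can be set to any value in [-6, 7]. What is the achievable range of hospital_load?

-82 to 22

Substituting into the hospital_load equation gives hospital_load = 8*contact_cap - 34.
Linear in contact_cap, so extremes are at the endpoints: contact_cap = -6 gives hospital_load = -82; contact_cap = 7 gives hospital_load = 22.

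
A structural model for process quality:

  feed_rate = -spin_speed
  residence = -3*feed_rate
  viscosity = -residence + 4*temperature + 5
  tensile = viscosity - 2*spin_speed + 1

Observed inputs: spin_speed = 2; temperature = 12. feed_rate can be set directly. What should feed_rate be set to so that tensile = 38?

feed_rate = -4

Intervening on feed_rate fixes its value directly, overriding its dependence on spin_speed.
Substituting into the viscosity equation gives viscosity = 3*feed_rate + 53.
Substituting into the tensile equation gives tensile = 3*feed_rate + 50.
Solve 3*feed_rate + 50 = 38: feed_rate = (38 - 50) / 3 = -4.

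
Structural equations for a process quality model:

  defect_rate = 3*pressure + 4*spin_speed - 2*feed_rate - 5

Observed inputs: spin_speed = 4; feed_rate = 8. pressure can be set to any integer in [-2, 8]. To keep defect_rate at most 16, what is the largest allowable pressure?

pressure = 7

Substituting into the defect_rate equation gives defect_rate = 3*pressure - 5.
Require 3*pressure - 5 ≤ 16, so pressure ≤ 7.
The largest integer in [-2, 8] satisfying this is 7.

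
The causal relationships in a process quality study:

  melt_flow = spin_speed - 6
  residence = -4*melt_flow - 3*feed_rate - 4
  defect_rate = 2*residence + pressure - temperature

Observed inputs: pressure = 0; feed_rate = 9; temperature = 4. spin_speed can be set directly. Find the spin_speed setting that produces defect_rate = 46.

spin_speed = -8

Substituting into the residence equation gives residence = -4*spin_speed - 7.
So defect_rate = -8*spin_speed - 18.
Solve -8*spin_speed - 18 = 46: spin_speed = (46 + 18) / -8 = -8.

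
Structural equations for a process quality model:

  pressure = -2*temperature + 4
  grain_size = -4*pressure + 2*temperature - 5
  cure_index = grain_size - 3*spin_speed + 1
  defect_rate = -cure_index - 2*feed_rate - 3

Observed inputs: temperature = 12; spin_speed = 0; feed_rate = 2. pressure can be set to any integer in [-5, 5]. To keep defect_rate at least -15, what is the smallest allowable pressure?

pressure = 3

Intervening on pressure fixes its value directly, overriding its dependence on temperature.
Substituting into the grain_size equation gives grain_size = -4*pressure + 19.
So cure_index = -4*pressure + 20.
So defect_rate = 4*pressure - 27.
Require 4*pressure - 27 ≥ -15, so pressure ≥ 3.
The smallest integer in [-5, 5] satisfying this is 3.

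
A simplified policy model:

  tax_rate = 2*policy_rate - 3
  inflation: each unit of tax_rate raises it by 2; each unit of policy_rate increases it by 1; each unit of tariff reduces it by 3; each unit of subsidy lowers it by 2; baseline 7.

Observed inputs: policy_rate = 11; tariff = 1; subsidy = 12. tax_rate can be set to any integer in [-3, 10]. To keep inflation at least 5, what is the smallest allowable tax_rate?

Intervening on tax_rate fixes its value directly, overriding its dependence on policy_rate.
Substituting into the inflation equation gives inflation = 2*tax_rate - 9.
Require 2*tax_rate - 9 ≥ 5, so tax_rate ≥ 7.
The smallest integer in [-3, 10] satisfying this is 7.

tax_rate = 7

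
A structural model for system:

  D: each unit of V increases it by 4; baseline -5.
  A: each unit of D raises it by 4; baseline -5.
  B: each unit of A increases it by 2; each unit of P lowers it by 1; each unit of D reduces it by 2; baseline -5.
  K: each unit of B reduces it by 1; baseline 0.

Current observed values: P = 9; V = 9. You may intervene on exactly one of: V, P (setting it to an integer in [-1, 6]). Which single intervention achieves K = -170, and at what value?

Intervening on V: K = -24*V + 54. Reaching -170 requires V = 28/3, not an integer.
Intervening on P: with other inputs at their observed values, K = P - 171. Solving for -170 gives P = 1, within [-1, 6].

set P = 1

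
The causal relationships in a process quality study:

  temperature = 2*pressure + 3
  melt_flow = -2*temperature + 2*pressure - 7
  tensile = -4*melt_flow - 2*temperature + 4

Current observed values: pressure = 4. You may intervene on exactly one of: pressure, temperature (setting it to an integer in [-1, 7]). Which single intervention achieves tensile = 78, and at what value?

set pressure = 7

Intervening on pressure: with other inputs at their observed values, tensile = 4*pressure + 50. Solving for 78 gives pressure = 7, within [-1, 7].
Intervening on temperature: tensile = 6*temperature. Reaching 78 requires temperature = 13, outside [-1, 7].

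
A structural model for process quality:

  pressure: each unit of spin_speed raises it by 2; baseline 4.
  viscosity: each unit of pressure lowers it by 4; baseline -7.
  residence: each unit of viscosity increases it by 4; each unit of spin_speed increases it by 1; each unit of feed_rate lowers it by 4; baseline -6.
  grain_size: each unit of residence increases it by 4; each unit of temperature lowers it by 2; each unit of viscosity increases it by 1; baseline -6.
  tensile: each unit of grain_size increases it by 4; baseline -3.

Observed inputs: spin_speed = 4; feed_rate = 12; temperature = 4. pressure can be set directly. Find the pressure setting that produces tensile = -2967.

Intervening on pressure fixes its value directly, overriding its dependence on spin_speed.
Substituting into the residence equation gives residence = -16*pressure - 78.
Substituting into the grain_size equation gives grain_size = -68*pressure - 333.
So tensile = -272*pressure - 1335.
Solve -272*pressure - 1335 = -2967: pressure = (-2967 + 1335) / -272 = 6.

pressure = 6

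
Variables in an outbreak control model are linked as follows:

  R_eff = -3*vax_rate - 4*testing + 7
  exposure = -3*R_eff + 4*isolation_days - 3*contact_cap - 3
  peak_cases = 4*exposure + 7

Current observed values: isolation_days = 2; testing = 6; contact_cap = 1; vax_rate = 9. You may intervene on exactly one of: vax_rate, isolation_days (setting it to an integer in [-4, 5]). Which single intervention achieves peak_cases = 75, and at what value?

set vax_rate = -4

Intervening on vax_rate: with other inputs at their observed values, peak_cases = 36*vax_rate + 219. Solving for 75 gives vax_rate = -4, within [-4, 5].
Intervening on isolation_days: peak_cases = 16*isolation_days + 511. Reaching 75 requires isolation_days = -109/4, not an integer.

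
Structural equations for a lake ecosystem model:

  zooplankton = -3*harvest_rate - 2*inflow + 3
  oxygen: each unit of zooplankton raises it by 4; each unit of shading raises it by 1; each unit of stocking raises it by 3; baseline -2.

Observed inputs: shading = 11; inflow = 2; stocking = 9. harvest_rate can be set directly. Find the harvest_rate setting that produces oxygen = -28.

harvest_rate = 5

Substituting into the zooplankton equation gives zooplankton = -3*harvest_rate - 1.
So oxygen = -12*harvest_rate + 32.
Solve -12*harvest_rate + 32 = -28: harvest_rate = (-28 - 32) / -12 = 5.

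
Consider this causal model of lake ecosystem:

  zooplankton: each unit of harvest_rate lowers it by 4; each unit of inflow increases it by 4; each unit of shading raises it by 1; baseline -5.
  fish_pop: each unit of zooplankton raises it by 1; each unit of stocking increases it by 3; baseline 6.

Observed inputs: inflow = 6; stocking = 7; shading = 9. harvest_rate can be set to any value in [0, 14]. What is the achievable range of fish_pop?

Substituting into the zooplankton equation gives zooplankton = -4*harvest_rate + 28.
Substituting into the fish_pop equation gives fish_pop = -4*harvest_rate + 55.
Linear in harvest_rate, so extremes are at the endpoints: harvest_rate = 0 gives fish_pop = 55; harvest_rate = 14 gives fish_pop = -1.

-1 to 55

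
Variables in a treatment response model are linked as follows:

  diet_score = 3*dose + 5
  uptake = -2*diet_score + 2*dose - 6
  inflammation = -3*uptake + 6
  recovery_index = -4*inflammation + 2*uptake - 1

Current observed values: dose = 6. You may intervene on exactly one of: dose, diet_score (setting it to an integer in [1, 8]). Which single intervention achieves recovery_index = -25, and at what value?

Intervening on dose: recovery_index = -56*dose - 249. Reaching -25 requires dose = -4, outside [1, 8].
Intervening on diet_score: with other inputs at their observed values, recovery_index = -28*diet_score + 59. Solving for -25 gives diet_score = 3, within [1, 8].

set diet_score = 3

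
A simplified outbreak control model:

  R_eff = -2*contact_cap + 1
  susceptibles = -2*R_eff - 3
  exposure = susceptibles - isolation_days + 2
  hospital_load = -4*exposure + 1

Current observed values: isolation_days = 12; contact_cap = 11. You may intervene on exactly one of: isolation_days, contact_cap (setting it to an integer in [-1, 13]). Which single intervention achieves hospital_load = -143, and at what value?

Intervening on isolation_days: with other inputs at their observed values, hospital_load = 4*isolation_days - 163. Solving for -143 gives isolation_days = 5, within [-1, 13].
Intervening on contact_cap: hospital_load = -16*contact_cap + 61. Reaching -143 requires contact_cap = 51/4, not an integer.

set isolation_days = 5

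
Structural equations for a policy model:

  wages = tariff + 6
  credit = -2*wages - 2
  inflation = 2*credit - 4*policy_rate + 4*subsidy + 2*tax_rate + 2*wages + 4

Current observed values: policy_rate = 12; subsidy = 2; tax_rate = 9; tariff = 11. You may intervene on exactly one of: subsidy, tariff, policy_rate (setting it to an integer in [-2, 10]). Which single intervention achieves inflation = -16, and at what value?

set policy_rate = 2

Intervening on subsidy: inflation = 4*subsidy - 64. Reaching -16 requires subsidy = 12, outside [-2, 10].
Intervening on tariff: inflation = -2*tariff - 34. Reaching -16 requires tariff = -9, outside [-2, 10].
Intervening on policy_rate: with other inputs at their observed values, inflation = -4*policy_rate - 8. Solving for -16 gives policy_rate = 2, within [-2, 10].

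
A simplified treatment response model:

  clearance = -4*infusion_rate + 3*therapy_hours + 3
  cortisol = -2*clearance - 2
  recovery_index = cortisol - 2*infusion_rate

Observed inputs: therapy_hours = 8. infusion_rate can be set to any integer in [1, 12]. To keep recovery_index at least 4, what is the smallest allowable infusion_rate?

infusion_rate = 10

Substituting into the clearance equation gives clearance = -4*infusion_rate + 27.
Substituting into the cortisol equation gives cortisol = 8*infusion_rate - 56.
Substituting into the recovery_index equation gives recovery_index = 6*infusion_rate - 56.
Require 6*infusion_rate - 56 ≥ 4, so infusion_rate ≥ 10.
The smallest integer in [1, 12] satisfying this is 10.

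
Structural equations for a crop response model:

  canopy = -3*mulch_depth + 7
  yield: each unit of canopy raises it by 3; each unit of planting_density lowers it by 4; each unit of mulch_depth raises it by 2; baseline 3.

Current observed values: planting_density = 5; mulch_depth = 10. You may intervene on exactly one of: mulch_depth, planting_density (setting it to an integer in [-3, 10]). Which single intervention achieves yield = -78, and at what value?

set planting_density = 8

Intervening on mulch_depth: yield = -7*mulch_depth + 4. Reaching -78 requires mulch_depth = 82/7, not an integer.
Intervening on planting_density: with other inputs at their observed values, yield = -4*planting_density - 46. Solving for -78 gives planting_density = 8, within [-3, 10].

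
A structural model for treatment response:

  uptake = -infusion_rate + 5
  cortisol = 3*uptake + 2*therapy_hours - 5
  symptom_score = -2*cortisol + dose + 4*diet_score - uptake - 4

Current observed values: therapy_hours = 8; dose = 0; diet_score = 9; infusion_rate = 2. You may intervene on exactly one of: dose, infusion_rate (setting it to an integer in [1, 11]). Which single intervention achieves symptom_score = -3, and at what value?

Intervening on dose: with other inputs at their observed values, symptom_score = dose - 11. Solving for -3 gives dose = 8, within [1, 11].
Intervening on infusion_rate: symptom_score = 7*infusion_rate - 25. Reaching -3 requires infusion_rate = 22/7, not an integer.

set dose = 8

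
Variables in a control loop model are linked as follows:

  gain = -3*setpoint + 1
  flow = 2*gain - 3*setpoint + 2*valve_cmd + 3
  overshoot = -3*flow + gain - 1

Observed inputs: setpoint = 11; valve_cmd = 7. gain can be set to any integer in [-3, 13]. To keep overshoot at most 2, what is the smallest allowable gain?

Intervening on gain fixes its value directly, overriding its dependence on setpoint.
Substituting into the flow equation gives flow = 2*gain - 16.
Substituting into the overshoot equation gives overshoot = -5*gain + 47.
Require -5*gain + 47 ≤ 2, so gain ≥ 9.
The smallest integer in [-3, 13] satisfying this is 9.

gain = 9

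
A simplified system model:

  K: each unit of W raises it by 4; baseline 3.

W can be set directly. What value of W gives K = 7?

W = 1

Solve 4*W + 3 = 7: W = (7 - 3) / 4 = 1.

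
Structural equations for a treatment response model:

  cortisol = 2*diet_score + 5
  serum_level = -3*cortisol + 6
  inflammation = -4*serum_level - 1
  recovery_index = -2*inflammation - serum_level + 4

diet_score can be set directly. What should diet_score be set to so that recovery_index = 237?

diet_score = -7

Substituting into the serum_level equation gives serum_level = -6*diet_score - 9.
Substituting into the inflammation equation gives inflammation = 24*diet_score + 35.
Substituting into the recovery_index equation gives recovery_index = -42*diet_score - 57.
Solve -42*diet_score - 57 = 237: diet_score = (237 + 57) / -42 = -7.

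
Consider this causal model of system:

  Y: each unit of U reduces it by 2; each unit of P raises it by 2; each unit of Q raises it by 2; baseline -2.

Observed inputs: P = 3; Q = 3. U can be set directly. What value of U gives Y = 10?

Substituting into the Y equation gives Y = -2*U + 10.
Solve -2*U + 10 = 10: U = (10 - 10) / -2 = 0.

U = 0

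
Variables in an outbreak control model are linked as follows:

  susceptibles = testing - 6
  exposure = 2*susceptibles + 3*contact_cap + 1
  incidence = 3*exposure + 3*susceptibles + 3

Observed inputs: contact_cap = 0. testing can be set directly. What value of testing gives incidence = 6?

testing = 6

Substituting into the exposure equation gives exposure = 2*testing - 11.
Substituting into the incidence equation gives incidence = 9*testing - 48.
Solve 9*testing - 48 = 6: testing = (6 + 48) / 9 = 6.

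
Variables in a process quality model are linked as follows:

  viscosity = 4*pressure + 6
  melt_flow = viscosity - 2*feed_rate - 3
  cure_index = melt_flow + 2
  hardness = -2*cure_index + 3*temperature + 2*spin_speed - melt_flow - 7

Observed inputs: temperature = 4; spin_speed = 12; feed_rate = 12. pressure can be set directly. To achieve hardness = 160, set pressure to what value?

pressure = -6

Substituting into the melt_flow equation gives melt_flow = 4*pressure - 21.
cure_index becomes 4*pressure - 19.
Substituting into the hardness equation gives hardness = -12*pressure + 88.
Solve -12*pressure + 88 = 160: pressure = (160 - 88) / -12 = -6.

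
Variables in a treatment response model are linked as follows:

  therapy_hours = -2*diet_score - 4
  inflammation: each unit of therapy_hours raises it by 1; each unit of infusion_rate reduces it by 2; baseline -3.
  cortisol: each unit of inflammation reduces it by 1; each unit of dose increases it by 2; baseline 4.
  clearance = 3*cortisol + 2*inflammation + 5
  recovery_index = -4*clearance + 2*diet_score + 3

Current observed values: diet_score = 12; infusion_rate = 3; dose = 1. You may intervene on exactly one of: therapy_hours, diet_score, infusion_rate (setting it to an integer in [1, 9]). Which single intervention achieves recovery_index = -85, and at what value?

Intervening on therapy_hours: with other inputs at their observed values, recovery_index = 4*therapy_hours - 101. Solving for -85 gives therapy_hours = 4, within [1, 9].
Intervening on diet_score: recovery_index = -6*diet_score - 141. Reaching -85 requires diet_score = -28/3, not an integer.
Intervening on infusion_rate: recovery_index = -8*infusion_rate - 189. Reaching -85 requires infusion_rate = -13, outside [1, 9].

set therapy_hours = 4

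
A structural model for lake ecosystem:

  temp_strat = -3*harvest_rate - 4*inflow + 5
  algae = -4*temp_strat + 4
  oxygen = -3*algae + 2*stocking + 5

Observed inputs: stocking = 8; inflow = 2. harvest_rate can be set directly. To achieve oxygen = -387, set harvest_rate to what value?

harvest_rate = 10

Substituting into the temp_strat equation gives temp_strat = -3*harvest_rate - 3.
So algae = 12*harvest_rate + 16.
oxygen becomes -36*harvest_rate - 27.
Solve -36*harvest_rate - 27 = -387: harvest_rate = (-387 + 27) / -36 = 10.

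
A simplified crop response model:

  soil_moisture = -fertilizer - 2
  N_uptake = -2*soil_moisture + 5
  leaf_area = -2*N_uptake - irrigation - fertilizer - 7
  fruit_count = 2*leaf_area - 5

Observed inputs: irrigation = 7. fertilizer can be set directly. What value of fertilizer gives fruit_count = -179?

fertilizer = 11

Substituting into the N_uptake equation gives N_uptake = 2*fertilizer + 9.
Substituting into the leaf_area equation gives leaf_area = -5*fertilizer - 32.
Substituting into the fruit_count equation gives fruit_count = -10*fertilizer - 69.
Solve -10*fertilizer - 69 = -179: fertilizer = (-179 + 69) / -10 = 11.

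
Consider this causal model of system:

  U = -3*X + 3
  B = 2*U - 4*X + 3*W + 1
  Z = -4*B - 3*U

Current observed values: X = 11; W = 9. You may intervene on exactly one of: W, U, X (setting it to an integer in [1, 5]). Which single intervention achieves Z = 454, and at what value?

set W = 4

Intervening on W: with other inputs at their observed values, Z = -12*W + 502. Solving for 454 gives W = 4, within [1, 5].
Intervening on U: Z = -11*U + 64. Reaching 454 requires U = -390/11, not an integer.
Intervening on X: Z = 49*X - 145. Reaching 454 requires X = 599/49, not an integer.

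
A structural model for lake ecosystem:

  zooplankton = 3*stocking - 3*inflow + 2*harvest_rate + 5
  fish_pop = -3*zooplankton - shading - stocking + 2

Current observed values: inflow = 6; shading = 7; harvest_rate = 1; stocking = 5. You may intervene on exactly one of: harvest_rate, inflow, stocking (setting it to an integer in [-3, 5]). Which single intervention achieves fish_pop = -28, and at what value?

set harvest_rate = 2

Intervening on harvest_rate: with other inputs at their observed values, fish_pop = -6*harvest_rate - 16. Solving for -28 gives harvest_rate = 2, within [-3, 5].
Intervening on inflow: fish_pop = 9*inflow - 76. Reaching -28 requires inflow = 16/3, not an integer.
Intervening on stocking: fish_pop = -10*stocking + 28. Reaching -28 requires stocking = 28/5, not an integer.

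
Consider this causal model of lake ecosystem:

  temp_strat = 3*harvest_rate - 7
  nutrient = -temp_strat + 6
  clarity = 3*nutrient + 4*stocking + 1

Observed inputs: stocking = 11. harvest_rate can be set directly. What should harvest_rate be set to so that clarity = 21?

harvest_rate = 7

Substituting into the nutrient equation gives nutrient = -3*harvest_rate + 13.
So clarity = -9*harvest_rate + 84.
Solve -9*harvest_rate + 84 = 21: harvest_rate = (21 - 84) / -9 = 7.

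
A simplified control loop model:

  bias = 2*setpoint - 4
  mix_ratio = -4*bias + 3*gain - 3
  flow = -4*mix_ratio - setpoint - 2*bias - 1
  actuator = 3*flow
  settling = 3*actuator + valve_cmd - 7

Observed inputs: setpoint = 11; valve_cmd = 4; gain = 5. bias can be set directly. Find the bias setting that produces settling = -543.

Intervening on bias fixes its value directly, overriding its dependence on setpoint.
Substituting into the mix_ratio equation gives mix_ratio = -4*bias + 12.
flow becomes 14*bias - 60.
Substituting into the actuator equation gives actuator = 42*bias - 180.
Substituting into the settling equation gives settling = 126*bias - 543.
Solve 126*bias - 543 = -543: bias = (-543 + 543) / 126 = 0.

bias = 0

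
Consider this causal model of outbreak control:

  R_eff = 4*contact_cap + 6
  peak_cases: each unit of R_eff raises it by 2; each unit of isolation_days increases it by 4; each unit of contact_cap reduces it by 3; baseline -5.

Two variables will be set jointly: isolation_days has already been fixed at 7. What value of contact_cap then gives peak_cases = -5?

contact_cap = -8

With isolation_days held at 7:
Substituting into the peak_cases equation gives peak_cases = 5*contact_cap + 35.
Solve 5*contact_cap + 35 = -5: contact_cap = (-5 - 35) / 5 = -8.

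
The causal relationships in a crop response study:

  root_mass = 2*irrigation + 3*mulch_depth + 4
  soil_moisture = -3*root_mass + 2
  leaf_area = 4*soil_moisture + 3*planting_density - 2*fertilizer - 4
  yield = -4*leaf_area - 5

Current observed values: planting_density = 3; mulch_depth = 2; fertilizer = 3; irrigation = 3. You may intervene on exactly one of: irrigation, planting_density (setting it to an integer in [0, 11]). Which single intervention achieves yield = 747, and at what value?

set planting_density = 2

Intervening on irrigation: yield = 96*irrigation + 447. Reaching 747 requires irrigation = 25/8, not an integer.
Intervening on planting_density: with other inputs at their observed values, yield = -12*planting_density + 771. Solving for 747 gives planting_density = 2, within [0, 11].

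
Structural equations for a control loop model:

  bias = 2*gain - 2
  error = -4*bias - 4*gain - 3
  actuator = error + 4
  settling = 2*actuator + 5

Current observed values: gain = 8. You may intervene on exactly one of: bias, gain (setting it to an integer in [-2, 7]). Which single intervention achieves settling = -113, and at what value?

Intervening on bias: with other inputs at their observed values, settling = -8*bias - 57. Solving for -113 gives bias = 7, within [-2, 7].
Intervening on gain: settling = -24*gain + 23. Reaching -113 requires gain = 17/3, not an integer.

set bias = 7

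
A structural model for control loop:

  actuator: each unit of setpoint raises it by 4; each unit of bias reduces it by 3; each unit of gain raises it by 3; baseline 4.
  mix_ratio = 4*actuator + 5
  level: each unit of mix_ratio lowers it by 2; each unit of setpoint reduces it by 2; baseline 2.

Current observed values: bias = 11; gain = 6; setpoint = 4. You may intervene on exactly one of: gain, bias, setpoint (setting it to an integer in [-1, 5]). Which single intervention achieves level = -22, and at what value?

Intervening on gain: level = -24*gain + 88. Reaching -22 requires gain = 55/12, not an integer.
Intervening on bias: level = 24*bias - 320. Reaching -22 requires bias = 149/12, not an integer.
Intervening on setpoint: with other inputs at their observed values, level = -34*setpoint + 80. Solving for -22 gives setpoint = 3, within [-1, 5].

set setpoint = 3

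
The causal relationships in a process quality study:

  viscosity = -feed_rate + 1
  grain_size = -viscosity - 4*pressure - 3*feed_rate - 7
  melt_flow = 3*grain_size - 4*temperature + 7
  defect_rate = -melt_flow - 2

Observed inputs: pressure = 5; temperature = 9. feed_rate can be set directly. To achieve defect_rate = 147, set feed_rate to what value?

Substituting into the grain_size equation gives grain_size = -2*feed_rate - 28.
So melt_flow = -6*feed_rate - 113.
Substituting into the defect_rate equation gives defect_rate = 6*feed_rate + 111.
Solve 6*feed_rate + 111 = 147: feed_rate = (147 - 111) / 6 = 6.

feed_rate = 6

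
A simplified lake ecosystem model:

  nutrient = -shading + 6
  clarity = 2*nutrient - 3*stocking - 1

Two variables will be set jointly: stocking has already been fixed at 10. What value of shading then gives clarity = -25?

With stocking held at 10:
Substituting into the clarity equation gives clarity = -2*shading - 19.
Solve -2*shading - 19 = -25: shading = (-25 + 19) / -2 = 3.

shading = 3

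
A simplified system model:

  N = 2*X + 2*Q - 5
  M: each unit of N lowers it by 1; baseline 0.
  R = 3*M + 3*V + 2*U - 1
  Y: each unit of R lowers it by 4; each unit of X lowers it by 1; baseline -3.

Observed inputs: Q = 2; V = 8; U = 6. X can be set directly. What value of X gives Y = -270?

Substituting into the N equation gives N = 2*X - 1.
Substituting into the M equation gives M = -2*X + 1.
This gives R = -6*X + 38.
Y becomes 23*X - 155.
Solve 23*X - 155 = -270: X = (-270 + 155) / 23 = -5.

X = -5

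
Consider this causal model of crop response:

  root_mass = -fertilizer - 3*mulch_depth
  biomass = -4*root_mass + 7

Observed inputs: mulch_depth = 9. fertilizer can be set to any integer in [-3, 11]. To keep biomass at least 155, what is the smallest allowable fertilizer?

fertilizer = 10

Substituting into the root_mass equation gives root_mass = -fertilizer - 27.
Substituting into the biomass equation gives biomass = 4*fertilizer + 115.
Require 4*fertilizer + 115 ≥ 155, so fertilizer ≥ 10.
The smallest integer in [-3, 11] satisfying this is 10.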